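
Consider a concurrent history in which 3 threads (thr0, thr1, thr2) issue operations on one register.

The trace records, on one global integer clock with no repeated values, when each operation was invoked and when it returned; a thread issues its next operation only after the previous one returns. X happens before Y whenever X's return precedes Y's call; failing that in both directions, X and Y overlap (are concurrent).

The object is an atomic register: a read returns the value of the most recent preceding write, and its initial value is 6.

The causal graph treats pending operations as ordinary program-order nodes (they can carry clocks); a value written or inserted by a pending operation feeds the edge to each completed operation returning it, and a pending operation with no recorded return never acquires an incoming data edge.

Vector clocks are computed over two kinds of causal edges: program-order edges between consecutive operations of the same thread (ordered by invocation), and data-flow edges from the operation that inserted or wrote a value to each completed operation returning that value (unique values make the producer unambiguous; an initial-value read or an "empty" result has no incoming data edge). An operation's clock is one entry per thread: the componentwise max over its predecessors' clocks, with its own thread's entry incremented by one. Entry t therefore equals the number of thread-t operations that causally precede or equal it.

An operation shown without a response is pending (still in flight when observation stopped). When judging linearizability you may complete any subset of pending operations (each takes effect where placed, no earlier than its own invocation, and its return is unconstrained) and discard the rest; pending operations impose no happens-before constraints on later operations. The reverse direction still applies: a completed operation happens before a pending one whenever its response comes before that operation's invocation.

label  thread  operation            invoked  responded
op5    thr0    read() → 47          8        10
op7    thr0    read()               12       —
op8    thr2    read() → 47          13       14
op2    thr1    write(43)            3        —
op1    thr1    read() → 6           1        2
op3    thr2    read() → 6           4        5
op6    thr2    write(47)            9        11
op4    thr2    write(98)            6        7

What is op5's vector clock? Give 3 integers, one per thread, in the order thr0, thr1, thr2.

(1, 0, 3)

op3, invoked 4, has no incoming edges; only thr2's bump applies → (0, 0, 1)
op1, invoked 1, has no incoming edges; only thr1's bump applies → (0, 1, 0)
invoked at 6, op4 merges VC(op3)=(0, 0, 1) and bumps thr2's slot → (0, 0, 2)
invoked at 3, op2 merges VC(op1)=(0, 1, 0) and bumps thr1's slot → (0, 2, 0)
invoked at 9, op6 merges VC(op4)=(0, 0, 2) and bumps thr2's slot → (0, 0, 3)
invoked at 13, op8 merges VC(op6)=(0, 0, 3) and bumps thr2's slot → (0, 0, 4)
invoked at 8, op5 merges VC(op6)=(0, 0, 3) and bumps thr0's slot → (1, 0, 3)
invoked at 12, op7 merges VC(op5)=(1, 0, 3) and bumps thr0's slot → (2, 0, 3)
target: VC(op5) = (1, 0, 3)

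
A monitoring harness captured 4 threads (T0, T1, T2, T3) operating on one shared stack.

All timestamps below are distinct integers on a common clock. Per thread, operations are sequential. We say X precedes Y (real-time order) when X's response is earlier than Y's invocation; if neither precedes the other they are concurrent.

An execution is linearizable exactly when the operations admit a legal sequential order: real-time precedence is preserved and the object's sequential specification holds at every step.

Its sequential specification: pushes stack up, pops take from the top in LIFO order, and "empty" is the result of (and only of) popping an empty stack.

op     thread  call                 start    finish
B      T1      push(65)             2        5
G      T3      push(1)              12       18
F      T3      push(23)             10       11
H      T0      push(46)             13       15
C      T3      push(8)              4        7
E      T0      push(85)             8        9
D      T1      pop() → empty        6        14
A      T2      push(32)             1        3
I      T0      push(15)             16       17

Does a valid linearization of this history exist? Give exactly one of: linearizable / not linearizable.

through event 13 a valid linearization exists; event 14 (D responding at time 14) ends that
the 6 completed operations admit 11 real-time orders; each fails the stack replay
no escape via the 2 pending operations (G, H): every completion choice fails
sample order A, B, C, D, E, F (pending dropped) stalls at step 4 — D pop() → empty has no legal effect
sample order A, B, C, E, D, F (pending dropped) stalls at step 5 — D pop() → empty has no legal effect

not linearizable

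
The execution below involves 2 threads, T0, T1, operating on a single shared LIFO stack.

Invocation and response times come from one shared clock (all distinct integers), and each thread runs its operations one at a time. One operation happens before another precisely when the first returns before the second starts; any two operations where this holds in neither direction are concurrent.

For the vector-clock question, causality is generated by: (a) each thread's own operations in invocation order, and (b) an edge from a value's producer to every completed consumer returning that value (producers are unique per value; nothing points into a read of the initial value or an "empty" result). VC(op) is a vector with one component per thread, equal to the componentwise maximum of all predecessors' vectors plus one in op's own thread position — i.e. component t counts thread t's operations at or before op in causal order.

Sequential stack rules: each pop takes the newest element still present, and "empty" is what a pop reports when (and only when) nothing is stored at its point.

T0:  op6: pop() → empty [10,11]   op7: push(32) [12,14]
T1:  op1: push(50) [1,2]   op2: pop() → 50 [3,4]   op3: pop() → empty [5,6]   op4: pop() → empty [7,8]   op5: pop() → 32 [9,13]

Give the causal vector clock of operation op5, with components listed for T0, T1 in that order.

invoked at 1, op1 has no predecessors; its own T1 bump gives (0, 1)
invoked at 10, op6 has no predecessors; its own T0 bump gives (1, 0)
merge at op2 (invoked 3): VC(op1)=(0, 1), own-thread bump on T1 → (0, 2)
merge at op7 (invoked 12): VC(op6)=(1, 0), own-thread bump on T0 → (2, 0)
merge at op3 (invoked 5): VC(op2)=(0, 2), own-thread bump on T1 → (0, 3)
merge at op4 (invoked 7): VC(op3)=(0, 3), own-thread bump on T1 → (0, 4)
merge at op5 (invoked 9): VC(op4)=(0, 4), VC(op7)=(2, 0), own-thread bump on T1 → (2, 5)
target: VC(op5) = (2, 5)

(2, 5)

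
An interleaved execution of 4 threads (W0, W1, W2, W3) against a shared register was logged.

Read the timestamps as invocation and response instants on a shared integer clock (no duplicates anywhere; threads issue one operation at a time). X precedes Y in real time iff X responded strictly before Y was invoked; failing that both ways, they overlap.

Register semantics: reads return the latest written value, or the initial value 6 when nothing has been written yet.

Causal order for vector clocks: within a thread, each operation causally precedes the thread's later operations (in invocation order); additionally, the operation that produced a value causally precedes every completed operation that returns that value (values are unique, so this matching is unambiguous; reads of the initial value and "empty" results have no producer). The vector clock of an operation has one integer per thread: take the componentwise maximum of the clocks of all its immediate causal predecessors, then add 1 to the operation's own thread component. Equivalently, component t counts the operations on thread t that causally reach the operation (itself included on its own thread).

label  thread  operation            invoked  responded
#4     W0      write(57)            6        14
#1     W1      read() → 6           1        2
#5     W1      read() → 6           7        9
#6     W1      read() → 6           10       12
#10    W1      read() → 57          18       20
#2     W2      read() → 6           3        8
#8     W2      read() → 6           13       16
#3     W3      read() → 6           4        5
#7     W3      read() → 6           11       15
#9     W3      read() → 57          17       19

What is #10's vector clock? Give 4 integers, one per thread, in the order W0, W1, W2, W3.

#3 (invocation 4): nothing precedes it; W3's component alone gives (0, 0, 0, 1)
#2 (invocation 3): nothing precedes it; W2's component alone gives (0, 0, 1, 0)
#1 (invocation 1): nothing precedes it; W1's component alone gives (0, 1, 0, 0)
#4 (invocation 6): nothing precedes it; W0's component alone gives (1, 0, 0, 0)
invoked at 11, #7 merges VC(#3)=(0, 0, 0, 1) and bumps W3's slot → (0, 0, 0, 2)
invoked at 13, #8 merges VC(#2)=(0, 0, 1, 0) and bumps W2's slot → (0, 0, 2, 0)
invoked at 7, #5 merges VC(#1)=(0, 1, 0, 0) and bumps W1's slot → (0, 2, 0, 0)
invoked at 10, #6 merges VC(#5)=(0, 2, 0, 0) and bumps W1's slot → (0, 3, 0, 0)
invoked at 17, #9 merges VC(#4)=(1, 0, 0, 0), VC(#7)=(0, 0, 0, 2) and bumps W3's slot → (1, 0, 0, 3)
invoked at 18, #10 merges VC(#4)=(1, 0, 0, 0), VC(#6)=(0, 3, 0, 0) and bumps W1's slot → (1, 4, 0, 0)
target: VC(#10) = (1, 4, 0, 0)

(1, 4, 0, 0)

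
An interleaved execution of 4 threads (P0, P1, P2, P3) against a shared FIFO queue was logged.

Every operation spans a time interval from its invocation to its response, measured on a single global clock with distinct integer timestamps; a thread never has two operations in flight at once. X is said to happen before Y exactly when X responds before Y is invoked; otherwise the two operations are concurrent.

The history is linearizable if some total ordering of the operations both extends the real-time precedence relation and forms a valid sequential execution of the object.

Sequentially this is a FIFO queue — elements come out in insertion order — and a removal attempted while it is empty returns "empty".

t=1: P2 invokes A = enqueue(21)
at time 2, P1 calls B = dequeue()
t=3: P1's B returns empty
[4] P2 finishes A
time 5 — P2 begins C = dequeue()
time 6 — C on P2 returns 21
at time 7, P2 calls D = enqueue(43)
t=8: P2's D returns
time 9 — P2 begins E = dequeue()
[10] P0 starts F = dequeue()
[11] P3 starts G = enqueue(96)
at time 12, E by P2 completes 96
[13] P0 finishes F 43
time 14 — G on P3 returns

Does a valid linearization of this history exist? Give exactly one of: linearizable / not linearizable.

a witness: B, A, C, D, F, G, E
1. B dequeue() → empty, leaving queue <>
2. A enqueue(21), leaving queue <21>
3. C dequeue() → 21, leaving queue <>
4. D enqueue(43), leaving queue <43>
5. F dequeue() → 43, leaving queue <>
6. G enqueue(96), leaving queue <96>
7. E dequeue() → 96, leaving queue <>

linearizable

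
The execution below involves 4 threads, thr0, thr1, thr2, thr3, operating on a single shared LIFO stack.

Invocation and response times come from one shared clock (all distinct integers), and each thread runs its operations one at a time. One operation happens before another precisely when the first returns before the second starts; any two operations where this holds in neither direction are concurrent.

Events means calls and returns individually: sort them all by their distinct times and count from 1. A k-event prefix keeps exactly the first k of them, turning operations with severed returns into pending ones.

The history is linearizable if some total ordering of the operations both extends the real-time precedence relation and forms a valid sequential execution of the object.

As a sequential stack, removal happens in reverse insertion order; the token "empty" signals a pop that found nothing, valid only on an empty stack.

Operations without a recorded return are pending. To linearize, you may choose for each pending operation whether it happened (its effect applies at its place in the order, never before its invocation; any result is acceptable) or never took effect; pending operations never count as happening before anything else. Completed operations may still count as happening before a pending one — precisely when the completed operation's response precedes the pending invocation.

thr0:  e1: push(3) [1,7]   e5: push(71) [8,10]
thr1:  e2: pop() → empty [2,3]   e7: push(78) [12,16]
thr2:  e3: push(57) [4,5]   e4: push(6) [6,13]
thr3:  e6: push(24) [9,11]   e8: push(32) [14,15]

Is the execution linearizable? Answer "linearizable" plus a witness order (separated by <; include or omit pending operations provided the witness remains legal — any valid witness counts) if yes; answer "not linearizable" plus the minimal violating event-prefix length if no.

step 1: e2 pop() → empty — stack <>
step 2: e1 push(3) — stack <3>
step 3: e3 push(57) — stack <3,57>
step 4: e4 push(6) — stack <3,57,6>
step 5: e5 push(71) — stack <3,57,6,71>
step 6: e6 push(24) — stack <3,57,6,71,24>
step 7: e7 push(78) — stack <3,57,6,71,24,78>
step 8: e8 push(32) — stack <3,57,6,71,24,78,32>

linearizable — witness: e2 < e1 < e3 < e4 < e5 < e6 < e7 < e8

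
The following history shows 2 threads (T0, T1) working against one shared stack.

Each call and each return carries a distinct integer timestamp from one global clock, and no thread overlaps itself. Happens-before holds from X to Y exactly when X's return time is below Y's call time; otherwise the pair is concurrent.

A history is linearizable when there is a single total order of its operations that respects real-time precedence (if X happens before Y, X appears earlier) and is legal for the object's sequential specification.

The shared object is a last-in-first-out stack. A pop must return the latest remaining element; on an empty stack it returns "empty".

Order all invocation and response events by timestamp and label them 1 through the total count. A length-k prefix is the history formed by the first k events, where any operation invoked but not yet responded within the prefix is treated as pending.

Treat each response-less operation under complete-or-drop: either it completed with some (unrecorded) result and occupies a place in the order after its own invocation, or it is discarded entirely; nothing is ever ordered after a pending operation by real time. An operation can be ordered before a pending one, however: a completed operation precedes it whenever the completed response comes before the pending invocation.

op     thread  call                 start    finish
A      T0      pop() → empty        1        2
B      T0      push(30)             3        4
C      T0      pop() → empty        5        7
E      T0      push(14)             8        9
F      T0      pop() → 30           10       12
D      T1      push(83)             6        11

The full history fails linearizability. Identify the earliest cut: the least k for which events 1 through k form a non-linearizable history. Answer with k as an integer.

one valid order for events 1..6 is A, B:
step 1: A pop() → empty — stack <>
step 2: B push(30) — stack <30>
event 7 — C's response, time 7 — after it, nothing linearizes
completion choices over the 1 pending operation (D) were checked; none helps
sample order A, B, C (pending dropped) stalls at step 3 — C pop() → empty has no legal effect

7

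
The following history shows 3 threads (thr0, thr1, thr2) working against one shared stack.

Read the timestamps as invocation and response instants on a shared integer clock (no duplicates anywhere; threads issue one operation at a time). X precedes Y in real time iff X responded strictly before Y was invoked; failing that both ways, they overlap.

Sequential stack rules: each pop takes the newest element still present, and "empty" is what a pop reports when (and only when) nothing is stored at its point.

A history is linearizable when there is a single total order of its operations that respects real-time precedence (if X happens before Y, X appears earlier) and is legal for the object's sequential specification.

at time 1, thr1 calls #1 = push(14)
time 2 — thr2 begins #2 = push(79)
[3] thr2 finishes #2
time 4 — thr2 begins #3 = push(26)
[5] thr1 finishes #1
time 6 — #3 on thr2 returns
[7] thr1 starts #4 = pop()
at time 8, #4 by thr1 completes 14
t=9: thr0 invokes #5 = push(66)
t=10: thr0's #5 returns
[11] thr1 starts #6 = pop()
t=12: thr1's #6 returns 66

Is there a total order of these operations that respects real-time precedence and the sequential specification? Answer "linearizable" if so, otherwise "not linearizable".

one valid linearization: #2, #3, #1, #4, #5, #6
step 1: #2 push(79) — stack <79>
step 2: #3 push(26) — stack <79,26>
step 3: #1 push(14) — stack <79,26,14>
step 4: #4 pop() → 14 — stack <79,26>
step 5: #5 push(66) — stack <79,26,66>
step 6: #6 pop() → 66 — stack <79,26>

linearizable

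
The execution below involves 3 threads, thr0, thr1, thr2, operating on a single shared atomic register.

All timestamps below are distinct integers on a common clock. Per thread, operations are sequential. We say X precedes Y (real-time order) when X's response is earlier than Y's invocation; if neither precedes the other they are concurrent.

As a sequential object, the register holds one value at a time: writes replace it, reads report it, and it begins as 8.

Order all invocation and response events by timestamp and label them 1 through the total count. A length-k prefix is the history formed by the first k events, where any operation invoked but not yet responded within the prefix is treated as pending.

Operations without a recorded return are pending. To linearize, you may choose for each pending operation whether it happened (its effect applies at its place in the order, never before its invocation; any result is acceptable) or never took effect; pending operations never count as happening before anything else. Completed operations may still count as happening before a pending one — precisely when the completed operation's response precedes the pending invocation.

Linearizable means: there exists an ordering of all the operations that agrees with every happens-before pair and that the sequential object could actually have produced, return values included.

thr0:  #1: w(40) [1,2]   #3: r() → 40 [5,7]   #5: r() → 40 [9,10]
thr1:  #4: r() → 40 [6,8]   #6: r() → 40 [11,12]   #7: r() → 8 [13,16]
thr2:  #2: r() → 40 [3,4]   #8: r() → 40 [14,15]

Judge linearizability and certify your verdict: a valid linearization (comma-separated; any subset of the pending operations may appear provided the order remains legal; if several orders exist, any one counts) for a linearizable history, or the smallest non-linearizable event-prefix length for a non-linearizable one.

not linearizable — minimal violating prefix: 16 events

cut after 15 events: linearizable; cut after 16 events (#7 responds, time 16): not linearizable
no legal order exists: 4 real-time-consistent candidates over 8 completed atomic register operations, all rejected
e.g. #1, #2, #3, #4, #5, #6, #7, #8: illegal at step 7, since #7 r() → 8 cannot apply there
e.g. #1, #2, #3, #4, #5, #6, #8, #7: illegal at step 8, since #7 r() → 8 cannot apply there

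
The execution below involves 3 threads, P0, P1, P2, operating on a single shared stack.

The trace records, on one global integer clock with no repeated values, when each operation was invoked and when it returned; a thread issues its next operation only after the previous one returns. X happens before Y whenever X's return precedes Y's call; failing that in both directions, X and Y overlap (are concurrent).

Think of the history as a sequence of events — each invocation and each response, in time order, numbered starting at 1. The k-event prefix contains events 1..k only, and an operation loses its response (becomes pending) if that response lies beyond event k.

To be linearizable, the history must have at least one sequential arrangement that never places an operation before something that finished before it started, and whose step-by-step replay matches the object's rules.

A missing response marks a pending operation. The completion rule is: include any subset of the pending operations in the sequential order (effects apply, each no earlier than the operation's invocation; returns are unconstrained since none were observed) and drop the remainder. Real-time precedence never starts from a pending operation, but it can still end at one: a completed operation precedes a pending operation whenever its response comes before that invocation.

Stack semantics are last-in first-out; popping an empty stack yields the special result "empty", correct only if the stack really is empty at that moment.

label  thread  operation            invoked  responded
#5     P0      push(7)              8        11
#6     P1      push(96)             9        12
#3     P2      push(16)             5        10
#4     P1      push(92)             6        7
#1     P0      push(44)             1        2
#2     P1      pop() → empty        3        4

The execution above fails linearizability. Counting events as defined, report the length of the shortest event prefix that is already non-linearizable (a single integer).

4

events 1..3 are linearizable, e.g. via #1:
after step 1 (#1 push(44)): stack <44>
at event 4 (#2's time-4 response) nothing linearizes any more
one such order, #1, #2, breaks at step 2 where #2 pop() → empty is illegal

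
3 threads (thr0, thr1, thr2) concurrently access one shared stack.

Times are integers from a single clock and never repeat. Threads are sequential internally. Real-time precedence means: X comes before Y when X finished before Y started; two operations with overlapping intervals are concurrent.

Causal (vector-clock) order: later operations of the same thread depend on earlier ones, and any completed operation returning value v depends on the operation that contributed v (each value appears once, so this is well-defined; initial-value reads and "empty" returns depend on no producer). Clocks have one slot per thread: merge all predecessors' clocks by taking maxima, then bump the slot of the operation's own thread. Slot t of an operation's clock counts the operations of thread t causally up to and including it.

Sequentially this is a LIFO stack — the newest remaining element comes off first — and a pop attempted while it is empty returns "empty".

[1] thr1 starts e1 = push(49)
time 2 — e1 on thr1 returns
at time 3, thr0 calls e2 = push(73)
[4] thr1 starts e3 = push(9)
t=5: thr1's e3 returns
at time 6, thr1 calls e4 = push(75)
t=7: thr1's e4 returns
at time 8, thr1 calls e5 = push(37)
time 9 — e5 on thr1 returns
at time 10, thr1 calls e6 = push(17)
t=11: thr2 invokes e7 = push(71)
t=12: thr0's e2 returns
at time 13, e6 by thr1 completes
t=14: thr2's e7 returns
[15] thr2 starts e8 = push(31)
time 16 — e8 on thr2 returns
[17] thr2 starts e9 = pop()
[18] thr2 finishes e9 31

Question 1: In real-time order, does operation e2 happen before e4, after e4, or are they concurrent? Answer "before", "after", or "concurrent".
Answer: concurrent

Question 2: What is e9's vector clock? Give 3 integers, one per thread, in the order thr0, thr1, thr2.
Answer: (0, 0, 3)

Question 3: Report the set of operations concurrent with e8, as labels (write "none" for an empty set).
Answer: none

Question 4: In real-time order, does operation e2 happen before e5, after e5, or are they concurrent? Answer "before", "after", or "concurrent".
Answer: concurrent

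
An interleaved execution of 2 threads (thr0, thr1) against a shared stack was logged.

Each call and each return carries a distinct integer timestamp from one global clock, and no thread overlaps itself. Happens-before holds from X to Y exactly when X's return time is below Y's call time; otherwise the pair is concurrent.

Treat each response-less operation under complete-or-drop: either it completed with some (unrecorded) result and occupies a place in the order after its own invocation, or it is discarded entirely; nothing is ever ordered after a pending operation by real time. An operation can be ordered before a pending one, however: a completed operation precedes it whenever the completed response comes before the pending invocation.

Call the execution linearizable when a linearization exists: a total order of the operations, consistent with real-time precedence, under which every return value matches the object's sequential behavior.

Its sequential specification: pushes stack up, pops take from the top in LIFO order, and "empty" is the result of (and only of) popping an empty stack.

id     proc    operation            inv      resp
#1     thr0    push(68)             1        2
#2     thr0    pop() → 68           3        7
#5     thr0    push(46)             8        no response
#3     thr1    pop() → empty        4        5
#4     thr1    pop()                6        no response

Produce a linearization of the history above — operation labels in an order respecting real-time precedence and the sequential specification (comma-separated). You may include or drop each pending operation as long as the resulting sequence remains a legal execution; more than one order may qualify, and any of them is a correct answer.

#1, #2, #3

step 1: #1 push(68) — stack <68>
step 2: #2 pop() → 68 — stack <>
step 3: #3 pop() → empty — stack <>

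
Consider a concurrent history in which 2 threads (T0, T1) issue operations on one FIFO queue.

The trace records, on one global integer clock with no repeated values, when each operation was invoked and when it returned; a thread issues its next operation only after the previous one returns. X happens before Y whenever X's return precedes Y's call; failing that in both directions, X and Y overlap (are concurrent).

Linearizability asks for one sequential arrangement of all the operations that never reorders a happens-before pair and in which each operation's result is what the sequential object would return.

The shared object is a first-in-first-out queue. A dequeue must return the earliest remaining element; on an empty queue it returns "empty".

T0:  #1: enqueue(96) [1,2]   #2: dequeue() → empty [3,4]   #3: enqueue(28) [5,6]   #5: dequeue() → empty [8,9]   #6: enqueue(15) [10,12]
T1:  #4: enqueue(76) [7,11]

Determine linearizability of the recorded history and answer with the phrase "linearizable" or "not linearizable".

not linearizable

events 1..3 are fine; event 4 — the response of #2 at time 4 — makes the prefix non-linearizable
exhaustive check: the 2 completed FIFO queue ops admit one real-time order; illegal
sample order #1, #2 stalls at step 2 — #2 dequeue() → empty has no legal effect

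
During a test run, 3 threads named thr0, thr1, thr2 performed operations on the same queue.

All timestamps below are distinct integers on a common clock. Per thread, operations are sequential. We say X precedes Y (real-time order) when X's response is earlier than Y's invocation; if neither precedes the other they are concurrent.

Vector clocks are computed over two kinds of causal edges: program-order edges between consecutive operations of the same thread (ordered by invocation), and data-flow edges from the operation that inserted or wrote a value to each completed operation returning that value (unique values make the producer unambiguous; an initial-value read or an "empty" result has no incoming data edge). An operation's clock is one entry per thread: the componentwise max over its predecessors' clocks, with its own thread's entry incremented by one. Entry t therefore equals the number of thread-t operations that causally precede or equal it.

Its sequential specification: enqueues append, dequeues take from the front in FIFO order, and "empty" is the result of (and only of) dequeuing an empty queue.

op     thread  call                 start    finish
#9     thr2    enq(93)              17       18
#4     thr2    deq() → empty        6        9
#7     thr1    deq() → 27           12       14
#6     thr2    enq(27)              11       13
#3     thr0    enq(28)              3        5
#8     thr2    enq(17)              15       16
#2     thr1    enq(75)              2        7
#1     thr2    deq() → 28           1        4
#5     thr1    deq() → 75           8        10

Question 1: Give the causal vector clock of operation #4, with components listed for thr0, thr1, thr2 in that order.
(1, 0, 2)

root op #2, invoked 2: fresh clock plus thr1's own tick → (0, 1, 0)
root op #3, invoked 3: fresh clock plus thr0's own tick → (1, 0, 0)
merge at #5 (invoked 8): VC(#2)=(0, 1, 0), own-thread bump on thr1 → (0, 2, 0)
merge at #1 (invoked 1): VC(#3)=(1, 0, 0), own-thread bump on thr2 → (1, 0, 1)
merge at #4 (invoked 6): VC(#1)=(1, 0, 1), own-thread bump on thr2 → (1, 0, 2)
merge at #6 (invoked 11): VC(#4)=(1, 0, 2), own-thread bump on thr2 → (1, 0, 3)
merge at #8 (invoked 15): VC(#6)=(1, 0, 3), own-thread bump on thr2 → (1, 0, 4)
merge at #9 (invoked 17): VC(#8)=(1, 0, 4), own-thread bump on thr2 → (1, 0, 5)
merge at #7 (invoked 12): VC(#5)=(0, 2, 0), VC(#6)=(1, 0, 3), own-thread bump on thr1 → (1, 3, 3)
target: VC(#4) = (1, 0, 2)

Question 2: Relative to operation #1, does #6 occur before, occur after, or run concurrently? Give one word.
after

#6 spans [11,13], #1 spans [1,4]
resp(#1)=4 < inv(#6)=11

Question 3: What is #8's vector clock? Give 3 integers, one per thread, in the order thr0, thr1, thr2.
(1, 0, 4)

#2, invoked 2, has no incoming edges; only thr1's bump applies → (0, 1, 0)
#3, invoked 3, has no incoming edges; only thr0's bump applies → (1, 0, 0)
from VC(#2)=(0, 1, 0), #5 (invoked 8) maxes components and bumps thr1 → (0, 2, 0)
from VC(#3)=(1, 0, 0), #1 (invoked 1) maxes components and bumps thr2 → (1, 0, 1)
from VC(#1)=(1, 0, 1), #4 (invoked 6) maxes components and bumps thr2 → (1, 0, 2)
from VC(#4)=(1, 0, 2), #6 (invoked 11) maxes components and bumps thr2 → (1, 0, 3)
from VC(#6)=(1, 0, 3), #8 (invoked 15) maxes components and bumps thr2 → (1, 0, 4)
from VC(#8)=(1, 0, 4), #9 (invoked 17) maxes components and bumps thr2 → (1, 0, 5)
from VC(#5)=(0, 2, 0), VC(#6)=(1, 0, 3), #7 (invoked 12) maxes components and bumps thr1 → (1, 3, 3)
target: VC(#8) = (1, 0, 4)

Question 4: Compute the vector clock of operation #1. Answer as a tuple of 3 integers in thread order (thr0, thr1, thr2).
(1, 0, 1)

#2 (invocation 2): nothing precedes it; thr1's component alone gives (0, 1, 0)
#3 (invocation 3): nothing precedes it; thr0's component alone gives (1, 0, 0)
VC(#5, invoked at 8): max of VC(#2)=(0, 1, 0), then +1 on thread thr1 → (0, 2, 0)
VC(#1, invoked at 1): max of VC(#3)=(1, 0, 0), then +1 on thread thr2 → (1, 0, 1)
VC(#4, invoked at 6): max of VC(#1)=(1, 0, 1), then +1 on thread thr2 → (1, 0, 2)
VC(#6, invoked at 11): max of VC(#4)=(1, 0, 2), then +1 on thread thr2 → (1, 0, 3)
VC(#8, invoked at 15): max of VC(#6)=(1, 0, 3), then +1 on thread thr2 → (1, 0, 4)
VC(#9, invoked at 17): max of VC(#8)=(1, 0, 4), then +1 on thread thr2 → (1, 0, 5)
VC(#7, invoked at 12): max of VC(#5)=(0, 2, 0), VC(#6)=(1, 0, 3), then +1 on thread thr1 → (1, 3, 3)
target: VC(#1) = (1, 0, 1)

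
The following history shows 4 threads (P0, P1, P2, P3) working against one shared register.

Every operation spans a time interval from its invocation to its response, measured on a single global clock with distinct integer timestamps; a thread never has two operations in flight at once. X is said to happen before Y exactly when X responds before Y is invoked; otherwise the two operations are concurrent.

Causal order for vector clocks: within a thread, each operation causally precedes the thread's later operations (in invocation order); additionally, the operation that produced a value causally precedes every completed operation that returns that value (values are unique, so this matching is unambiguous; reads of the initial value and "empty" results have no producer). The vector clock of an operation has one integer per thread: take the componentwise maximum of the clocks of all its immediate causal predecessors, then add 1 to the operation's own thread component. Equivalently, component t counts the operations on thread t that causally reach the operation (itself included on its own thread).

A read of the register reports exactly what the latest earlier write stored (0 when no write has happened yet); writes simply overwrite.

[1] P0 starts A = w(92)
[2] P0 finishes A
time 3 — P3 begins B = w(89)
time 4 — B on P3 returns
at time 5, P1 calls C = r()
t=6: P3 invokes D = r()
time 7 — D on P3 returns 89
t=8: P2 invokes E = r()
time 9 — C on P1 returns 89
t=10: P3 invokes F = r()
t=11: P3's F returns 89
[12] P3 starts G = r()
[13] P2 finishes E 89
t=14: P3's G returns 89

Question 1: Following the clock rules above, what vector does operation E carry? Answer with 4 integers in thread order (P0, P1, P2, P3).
(0, 0, 1, 1)

VC(B, invoked at 3): no causal predecessors; +1 on P3 → (0, 0, 0, 1)
VC(A, invoked at 1): no causal predecessors; +1 on P0 → (1, 0, 0, 0)
invoked at 6, D merges VC(B)=(0, 0, 0, 1) and bumps P3's slot → (0, 0, 0, 2)
invoked at 8, E merges VC(B)=(0, 0, 0, 1) and bumps P2's slot → (0, 0, 1, 1)
invoked at 5, C merges VC(B)=(0, 0, 0, 1) and bumps P1's slot → (0, 1, 0, 1)
invoked at 10, F merges VC(B)=(0, 0, 0, 1), VC(D)=(0, 0, 0, 2) and bumps P3's slot → (0, 0, 0, 3)
invoked at 12, G merges VC(B)=(0, 0, 0, 1), VC(F)=(0, 0, 0, 3) and bumps P3's slot → (0, 0, 0, 4)
target: VC(E) = (0, 0, 1, 1)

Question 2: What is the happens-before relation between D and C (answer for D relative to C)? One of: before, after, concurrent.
concurrent

D spans [6,7], C spans [5,9]
the intervals overlap in both directions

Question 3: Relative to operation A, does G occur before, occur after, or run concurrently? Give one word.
after

G spans [12,14], A spans [1,2]
resp(A)=2 < inv(G)=12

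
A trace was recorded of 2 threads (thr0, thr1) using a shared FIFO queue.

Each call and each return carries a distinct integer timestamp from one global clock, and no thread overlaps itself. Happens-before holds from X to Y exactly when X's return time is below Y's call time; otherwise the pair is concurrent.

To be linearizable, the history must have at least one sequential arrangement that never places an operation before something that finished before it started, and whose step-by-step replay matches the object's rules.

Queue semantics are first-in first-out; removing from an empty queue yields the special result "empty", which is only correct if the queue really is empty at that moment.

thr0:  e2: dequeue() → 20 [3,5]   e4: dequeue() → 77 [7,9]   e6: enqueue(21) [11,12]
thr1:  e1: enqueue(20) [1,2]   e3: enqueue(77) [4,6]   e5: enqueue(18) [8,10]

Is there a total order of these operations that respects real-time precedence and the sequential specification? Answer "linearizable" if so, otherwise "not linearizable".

witness order: e1, e2, e3, e4, e5, e6
1. e1 enqueue(20), leaving queue <20>
2. e2 dequeue() → 20, leaving queue <>
3. e3 enqueue(77), leaving queue <77>
4. e4 dequeue() → 77, leaving queue <>
5. e5 enqueue(18), leaving queue <18>
6. e6 enqueue(21), leaving queue <18,21>

linearizable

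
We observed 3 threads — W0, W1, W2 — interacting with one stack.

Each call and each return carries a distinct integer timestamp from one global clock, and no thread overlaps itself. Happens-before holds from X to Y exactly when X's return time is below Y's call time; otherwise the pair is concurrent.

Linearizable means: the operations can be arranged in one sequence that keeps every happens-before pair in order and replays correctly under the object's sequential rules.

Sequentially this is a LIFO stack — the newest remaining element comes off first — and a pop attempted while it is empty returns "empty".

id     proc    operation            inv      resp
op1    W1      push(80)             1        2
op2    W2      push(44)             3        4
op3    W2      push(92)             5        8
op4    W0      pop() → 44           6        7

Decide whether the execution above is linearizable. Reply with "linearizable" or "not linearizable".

a witness: op1, op2, op4, op3
after step 1 (op1 push(80)): stack <80>
after step 2 (op2 push(44)): stack <80,44>
after step 3 (op4 pop() → 44): stack <80>
after step 4 (op3 push(92)): stack <80,92>

linearizable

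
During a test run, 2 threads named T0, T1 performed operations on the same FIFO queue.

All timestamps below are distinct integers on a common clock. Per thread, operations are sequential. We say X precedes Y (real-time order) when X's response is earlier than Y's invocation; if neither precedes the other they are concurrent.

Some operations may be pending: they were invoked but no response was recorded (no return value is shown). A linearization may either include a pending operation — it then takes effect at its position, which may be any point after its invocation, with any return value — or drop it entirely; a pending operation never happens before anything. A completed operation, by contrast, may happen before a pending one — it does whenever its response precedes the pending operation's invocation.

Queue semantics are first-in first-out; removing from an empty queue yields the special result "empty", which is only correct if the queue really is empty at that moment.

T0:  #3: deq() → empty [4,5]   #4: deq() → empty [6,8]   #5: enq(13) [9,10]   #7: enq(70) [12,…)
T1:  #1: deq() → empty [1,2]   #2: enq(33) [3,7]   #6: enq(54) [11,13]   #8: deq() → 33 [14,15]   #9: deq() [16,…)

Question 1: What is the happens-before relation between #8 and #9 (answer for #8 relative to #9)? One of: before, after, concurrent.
before

#8 spans [14,15], #9 spans [16,…)
resp(#8)=15 < inv(#9)=16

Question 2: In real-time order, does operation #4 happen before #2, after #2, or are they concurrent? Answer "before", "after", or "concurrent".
concurrent

#4 spans [6,8], #2 spans [3,7]
the intervals overlap in both directions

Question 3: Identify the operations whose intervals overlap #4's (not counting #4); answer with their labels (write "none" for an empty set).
#2

concurrent with #4 ([6,8]): every op whose interval crosses 6..8
#1 [1,2]: before
#2 [3,7]: concurrent
#3 [4,5]: before
#5 [9,10]: after
#6 [11,13]: after
#7 [12,…): after
#8 [14,15]: after
#9 [16,…): after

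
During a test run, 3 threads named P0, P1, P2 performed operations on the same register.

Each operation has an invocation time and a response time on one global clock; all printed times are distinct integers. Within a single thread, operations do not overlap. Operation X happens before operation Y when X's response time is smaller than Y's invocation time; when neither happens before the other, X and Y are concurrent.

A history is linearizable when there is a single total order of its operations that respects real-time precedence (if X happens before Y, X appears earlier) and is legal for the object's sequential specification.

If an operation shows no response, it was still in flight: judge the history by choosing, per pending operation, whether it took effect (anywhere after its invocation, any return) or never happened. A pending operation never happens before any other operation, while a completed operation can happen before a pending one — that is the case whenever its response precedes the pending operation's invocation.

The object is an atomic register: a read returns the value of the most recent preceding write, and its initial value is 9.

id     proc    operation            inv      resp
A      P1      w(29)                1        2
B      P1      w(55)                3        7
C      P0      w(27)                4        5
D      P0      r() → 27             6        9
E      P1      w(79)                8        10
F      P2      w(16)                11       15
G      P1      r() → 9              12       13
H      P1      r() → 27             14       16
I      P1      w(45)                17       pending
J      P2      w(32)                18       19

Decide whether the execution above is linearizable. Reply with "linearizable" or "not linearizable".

cut after 12 events: linearizable; cut after 13 events (G responds, time 13): not linearizable
every one of the 5 real-time-consistent orders over 6 completed register ops fails the sequential spec
no completion choice of the 1 pending operation (F) rescues it — every subset was tried
sample order A, B, C, D, E, G (pending dropped) stalls at step 6 — G r() → 9 has no legal effect
sample order A, B, C, E, D, G (pending dropped) stalls at step 5 — D r() → 27 has no legal effect

not linearizable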